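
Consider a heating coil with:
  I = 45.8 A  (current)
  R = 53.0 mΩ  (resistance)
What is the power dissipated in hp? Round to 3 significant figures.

0.149 hp

P is given directly by: P = I²R.
I = 45.8 A; R = 53.0 mΩ = 0.05300 Ω.
P = 111.2 W  (the unit combination reduces to kg·m²/s³ = W)
111.2 W × (1 hp / 745.7 W) = 0.1491 hp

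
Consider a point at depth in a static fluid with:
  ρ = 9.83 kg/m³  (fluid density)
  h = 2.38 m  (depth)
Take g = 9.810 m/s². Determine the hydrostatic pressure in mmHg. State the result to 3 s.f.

1.72 mmHg

P is given directly by: P = ρgh.
ρ = 9.83 kg/m³; h = 2.38 m; g = 9.810 m/s².
P = 229.5 Pa
229.5 Pa × (1 mmHg / 133.3 Pa) = 1.721 mmHg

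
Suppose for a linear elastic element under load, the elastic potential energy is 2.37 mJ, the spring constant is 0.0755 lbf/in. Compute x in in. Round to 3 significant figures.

Rearranging U = ½k·x² for x: x = √(2U/k).
U = 2.37 mJ = 0.002370 J; k = 0.0755 lbf/in = 13.22 N/m.
x = 0.01893 m
0.01893 m × (1 in / 0.02540 m) = 0.7454 in

0.745 in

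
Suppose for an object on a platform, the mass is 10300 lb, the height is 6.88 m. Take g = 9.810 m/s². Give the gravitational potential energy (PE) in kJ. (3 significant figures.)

315 kJ

Directly: PE = mgh.
m = 10300 lb = 4672 kg; h = 6.88 m; g = 9.810 m/s².
PE = 3.153×10^5 J
3.153×10^5 J × (1 kJ / 1000 J) = 315.3 kJ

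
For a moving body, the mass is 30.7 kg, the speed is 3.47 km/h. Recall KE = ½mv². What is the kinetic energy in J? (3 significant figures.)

14.3 J

KE is given directly by: KE = ½mv².
m = 30.7 kg; v = 3.47 km/h = 0.9639 m/s.
KE = 14.26 J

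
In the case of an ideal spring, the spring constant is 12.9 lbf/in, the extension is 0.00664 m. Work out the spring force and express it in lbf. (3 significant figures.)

3.37 lbf

F is given directly by: F = kx.
k = 12.9 lbf/in = 2259 N/m; x = 0.00664 m.
F = 15.00 N
15.00 N × (1 lbf / 4.448 N) = 3.372 lbf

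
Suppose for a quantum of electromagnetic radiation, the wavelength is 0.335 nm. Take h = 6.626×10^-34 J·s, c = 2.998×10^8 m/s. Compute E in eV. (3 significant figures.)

Directly: E = hc/λ.
λ = 0.335 nm = 3.350×10^-10 m; h = 6.626×10^-34 J·s; c = 2.998×10^8 m/s.
E = 5.930×10^-16 J  (the unit combination reduces to kg·m²/s² = J)
5.930×10^-16 J × (1 eV / 1.602×10^-19 J) = 3701 eV

3700 eV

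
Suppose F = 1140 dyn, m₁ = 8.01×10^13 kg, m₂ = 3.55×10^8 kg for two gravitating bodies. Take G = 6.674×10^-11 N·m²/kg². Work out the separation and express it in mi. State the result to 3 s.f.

8020 mi

Rearranging: r = √(G·m₁m₂/F).
F = 1140 dyn = 0.01140 N; m₁ = 8.01×10^13 kg; m₂ = 3.55×10^8 kg; G = 6.674×10^-11 N·m²/kg².
r = 1.290×10^7 m
1.290×10^7 m × (1 mi / 1609 m) = 8017 mi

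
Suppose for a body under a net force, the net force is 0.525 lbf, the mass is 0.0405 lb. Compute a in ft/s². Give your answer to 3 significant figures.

Rearranging F = m·a for a: a = F/m.
F = 0.525 lbf = 2.335 N; m = 0.0405 lb = 0.01837 kg.
a = 127.1 m/s²
127.1 m/s² × (1 ft/s² / 0.3048 m/s²) = 417.1 ft/s²

417 ft/s²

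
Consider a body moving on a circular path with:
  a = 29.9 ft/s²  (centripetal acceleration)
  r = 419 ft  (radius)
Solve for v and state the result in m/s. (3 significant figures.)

Solving a = v²/r for v: v = √(a·r).
a = 29.9 ft/s² = 9.114 m/s²; r = 419 ft = 127.7 m.
v = 34.12 m/s

34.1 m/s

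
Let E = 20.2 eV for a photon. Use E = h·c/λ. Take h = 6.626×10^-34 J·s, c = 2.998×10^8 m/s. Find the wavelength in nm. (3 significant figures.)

Rearranging: λ = hc/E.
E = 20.2 eV = 3.236×10^-18 J; h = 6.626×10^-34 J·s; c = 2.998×10^8 m/s.
λ = 6.138×10^-8 m
6.138×10^-8 m × (1 nm / 1.000×10^-9 m) = 61.38 nm

61.4 nm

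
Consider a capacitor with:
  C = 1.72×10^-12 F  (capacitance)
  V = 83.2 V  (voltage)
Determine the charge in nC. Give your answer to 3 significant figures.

0.143 nC

Rearranging: Q = CV.
C = 1.72×10^-12 F; V = 83.2 V.
Q = 1.431×10^-10 C
1.431×10^-10 C × (1 nC / 1.000×10^-9 C) = 0.1431 nC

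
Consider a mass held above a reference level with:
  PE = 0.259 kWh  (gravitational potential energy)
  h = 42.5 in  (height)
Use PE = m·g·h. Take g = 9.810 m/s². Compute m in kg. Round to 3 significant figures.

88000 kg

Solving PE = m·g·h for m: m = PE/(g·h).
PE = 0.259 kWh = 9.324×10^5 J; h = 42.5 in = 1.079 m; g = 9.810 m/s².
m = 88046 kg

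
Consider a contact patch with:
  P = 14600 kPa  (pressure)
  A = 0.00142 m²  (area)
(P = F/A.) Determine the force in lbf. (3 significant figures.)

4660 lbf

Rearranging P = F/A for F: F = P·A.
P = 14600 kPa = 1.460×10^7 Pa; A = 0.00142 m².
F = 20732 N
20732 N × (1 lbf / 4.448 N) = 4661 lbf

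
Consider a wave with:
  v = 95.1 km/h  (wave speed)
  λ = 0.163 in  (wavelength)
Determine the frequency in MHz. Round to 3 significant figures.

Solving v = f·λ for f: f = v/λ.
v = 95.1 km/h = 26.42 m/s; λ = 0.163 in = 0.004140 m.
f = 6381 Hz
6381 Hz × (1 MHz / 1.000×10^6 Hz) = 0.006381 MHz

0.00638 MHz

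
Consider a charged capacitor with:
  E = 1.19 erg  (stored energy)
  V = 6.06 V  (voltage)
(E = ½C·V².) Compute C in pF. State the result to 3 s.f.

Solving E = ½C·V² for C: C = 2E/V².
E = 1.19 erg = 1.190×10^-7 J; V = 6.06 V.
C = 6.481×10^-9 F
6.481×10^-9 F × (1 pF / 1.000×10^-12 F) = 6481 pF

6480 pF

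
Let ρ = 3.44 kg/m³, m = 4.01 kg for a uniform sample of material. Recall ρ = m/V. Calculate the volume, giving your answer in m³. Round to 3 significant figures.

1.17 m³

Rearranging: V = m/ρ.
ρ = 3.44 kg/m³; m = 4.01 kg.
V = 1.166 m³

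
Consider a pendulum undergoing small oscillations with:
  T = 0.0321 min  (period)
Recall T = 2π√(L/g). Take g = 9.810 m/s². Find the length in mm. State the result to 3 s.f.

Rearranging: L = g·(T/2π)².
T = 0.0321 min = 1.926 s; g = 9.810 m/s².
L = 0.9218 m
0.9218 m × (1 mm / 0.001000 m) = 921.8 mm

922 mm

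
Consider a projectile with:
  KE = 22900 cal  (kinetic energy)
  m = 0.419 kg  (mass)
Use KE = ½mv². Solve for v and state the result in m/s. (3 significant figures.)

Rearranging KE = ½mv² for v: v = √(2·KE/m).
KE = 22900 cal = 95814 J; m = 0.419 kg.
v = 676.3 m/s

676 m/s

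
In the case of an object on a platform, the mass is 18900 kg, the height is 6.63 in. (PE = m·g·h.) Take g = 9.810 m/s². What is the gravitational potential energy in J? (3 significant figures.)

Directly: PE = mgh.
m = 18900 kg; h = 6.63 in = 0.1684 m; g = 9.810 m/s².
PE = 31223 J  (the unit combination reduces to kg·m²/s² = J)

31200 J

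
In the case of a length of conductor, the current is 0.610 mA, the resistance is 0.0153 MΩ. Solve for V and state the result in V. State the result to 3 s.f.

9.33 V

From Ohm's law: V = IR.
I = 0.610 mA = 6.100×10^-4 A; R = 0.0153 MΩ = 15300 Ω.
V = 9.333 V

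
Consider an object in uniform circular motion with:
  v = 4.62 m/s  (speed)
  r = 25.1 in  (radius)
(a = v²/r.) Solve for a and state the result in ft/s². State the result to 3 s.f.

Directly: a = v²/r.
v = 4.62 m/s; r = 25.1 in = 0.6375 m.
a = 33.48 m/s²
33.48 m/s² × (1 ft/s² / 0.3048 m/s²) = 109.8 ft/s²

110 ft/s²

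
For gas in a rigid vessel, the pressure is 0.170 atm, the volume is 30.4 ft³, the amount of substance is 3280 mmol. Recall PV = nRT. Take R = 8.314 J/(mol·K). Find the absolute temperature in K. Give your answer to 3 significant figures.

544 K

Rearranging: T = PV/(nR).
P = 0.170 atm = 17225 Pa; V = 30.4 ft³ = 0.8608 m³; n = 3280 mmol = 3.280 mol; R = 8.314 J/(mol·K).
T = 543.8 K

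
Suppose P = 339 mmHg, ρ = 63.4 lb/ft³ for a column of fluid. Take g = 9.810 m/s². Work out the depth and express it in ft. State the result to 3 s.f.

14.9 ft

Rearranging: h = P/(ρ·g).
P = 339 mmHg = 45196 Pa; ρ = 63.4 lb/ft³ = 1016 kg/m³; g = 9.810 m/s².
h = 4.537 m
4.537 m × (1 ft / 0.3048 m) = 14.88 ft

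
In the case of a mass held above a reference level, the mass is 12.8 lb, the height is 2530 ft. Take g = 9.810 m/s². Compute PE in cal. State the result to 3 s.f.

10500 cal

PE is given directly by: PE = mgh.
m = 12.8 lb = 5.806 kg; h = 2530 ft = 771.1 m; g = 9.810 m/s².
PE = 43922 J
43922 J × (1 cal / 4.184 J) = 10498 cal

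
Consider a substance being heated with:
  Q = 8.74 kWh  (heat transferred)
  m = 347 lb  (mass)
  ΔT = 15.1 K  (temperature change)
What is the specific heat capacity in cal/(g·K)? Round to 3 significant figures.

3.16 cal/(g·K)

Rearranging Q = m·c·ΔT for c: c = Q/(m·ΔT).
Q = 8.74 kWh = 3.146×10^7 J; m = 347 lb = 157.4 kg; ΔT = 15.1 K.
c = 13239 J/(kg·K)
13239 J/(kg·K) × (1 cal/(g·K) / 4184 J/(kg·K)) = 3.164 cal/(g·K)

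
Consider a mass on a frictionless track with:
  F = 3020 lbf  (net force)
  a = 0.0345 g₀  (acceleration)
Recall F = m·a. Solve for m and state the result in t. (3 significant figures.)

39.7 t

Rearranging: m = F/a.
F = 3020 lbf = 13434 N; a = 0.0345 g₀ = 0.3383 m/s².
m = 39706 kg
39706 kg × (1 t / 1000 kg) = 39.71 t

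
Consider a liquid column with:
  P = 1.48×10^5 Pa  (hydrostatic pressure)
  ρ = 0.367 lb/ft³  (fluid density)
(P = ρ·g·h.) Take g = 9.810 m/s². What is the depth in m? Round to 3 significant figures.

Rearranging P = ρ·g·h for h: h = P/(ρ·g).
P = 1.48×10^5 Pa; ρ = 0.367 lb/ft³ = 5.879 kg/m³; g = 9.810 m/s².
h = 2566 m

2570 m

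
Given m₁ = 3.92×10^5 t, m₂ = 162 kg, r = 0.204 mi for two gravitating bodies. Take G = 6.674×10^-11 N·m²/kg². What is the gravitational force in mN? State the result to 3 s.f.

F is given directly by: F = Gm₁m₂/r².
m₁ = 3.92×10^5 t = 3.920×10^8 kg; m₂ = 162 kg; r = 0.204 mi = 328.3 m; G = 6.674×10^-11 N·m²/kg².
F = 3.932×10^-5 N
3.932×10^-5 N × (1 mN / 0.001000 N) = 0.03932 mN

0.0393 mN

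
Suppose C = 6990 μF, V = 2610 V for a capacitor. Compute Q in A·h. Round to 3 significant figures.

Solving C = Q/V for Q: Q = CV.
C = 6990 μF = 0.006990 F; V = 2610 V.
Q = 18.24 C
18.24 C × (1 A·h / 3600 C) = 0.005068 A·h

0.00507 A·h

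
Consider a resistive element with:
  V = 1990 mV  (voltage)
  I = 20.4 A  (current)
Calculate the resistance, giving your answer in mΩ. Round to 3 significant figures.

From Ohm's law: R = V/I.
V = 1990 mV = 1.990 V; I = 20.4 A.
R = 0.09755 Ω
0.09755 Ω × (1 mΩ / 0.001000 Ω) = 97.55 mΩ

97.5 mΩ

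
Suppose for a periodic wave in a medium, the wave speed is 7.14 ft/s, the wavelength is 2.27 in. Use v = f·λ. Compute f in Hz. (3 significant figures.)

Rearranging v = f·λ for f: f = v/λ.
v = 7.14 ft/s = 2.176 m/s; λ = 2.27 in = 0.05766 m.
f = 37.74 Hz

37.7 Hz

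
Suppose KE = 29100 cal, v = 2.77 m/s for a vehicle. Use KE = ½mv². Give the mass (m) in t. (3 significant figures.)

31.7 t

Rearranging KE = ½mv² for m: m = 2·KE/v².
KE = 29100 cal = 1.218×10^5 J; v = 2.77 m/s.
m = 31736 kg
31736 kg × (1 t / 1000 kg) = 31.74 t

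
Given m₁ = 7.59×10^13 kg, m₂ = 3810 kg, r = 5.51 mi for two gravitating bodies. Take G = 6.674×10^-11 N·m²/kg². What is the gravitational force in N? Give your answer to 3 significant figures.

0.245 N

F is given directly by: F = Gm₁m₂/r².
m₁ = 7.59×10^13 kg; m₂ = 3810 kg; r = 5.51 mi = 8867 m; G = 6.674×10^-11 N·m²/kg².
F = 0.2454 N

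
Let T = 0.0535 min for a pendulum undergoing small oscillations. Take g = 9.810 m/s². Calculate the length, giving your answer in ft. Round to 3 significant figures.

Solving T = 2π√(L/g) for L: L = g·(T/2π)².
T = 0.0535 min = 3.210 s; g = 9.810 m/s².
L = 2.560 m
2.560 m × (1 ft / 0.3048 m) = 8.400 ft

8.40 ft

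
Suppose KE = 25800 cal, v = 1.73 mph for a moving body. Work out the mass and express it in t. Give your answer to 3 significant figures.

Solving KE = ½mv² for m: m = 2·KE/v².
KE = 25800 cal = 1.079×10^5 J; v = 1.73 mph = 0.7734 m/s.
m = 3.610×10^5 kg
3.610×10^5 kg × (1 t / 1000 kg) = 361.0 t

361 t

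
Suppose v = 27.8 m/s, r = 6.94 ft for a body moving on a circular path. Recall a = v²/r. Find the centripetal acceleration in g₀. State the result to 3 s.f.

a is given directly by: a = v²/r.
v = 27.8 m/s; r = 6.94 ft = 2.115 m.
a = 365.4 m/s²
365.4 m/s² × (1 g₀ / 9.807 m/s²) = 37.26 g₀

37.3 g₀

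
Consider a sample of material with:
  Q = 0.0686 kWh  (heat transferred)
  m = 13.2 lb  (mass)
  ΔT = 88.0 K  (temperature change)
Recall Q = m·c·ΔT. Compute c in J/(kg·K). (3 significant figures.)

Solving Q = m·c·ΔT for c: c = Q/(m·ΔT).
Q = 0.0686 kWh = 2.470×10^5 J; m = 13.2 lb = 5.987 kg; ΔT = 88.0 K.
c = 468.7 J/(kg·K)

469 J/(kg·K)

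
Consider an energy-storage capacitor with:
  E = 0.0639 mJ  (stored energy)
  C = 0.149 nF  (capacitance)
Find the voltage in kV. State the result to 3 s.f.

0.926 kV

Rearranging: V = √(2E/C).
E = 0.0639 mJ = 6.390×10^-5 J; C = 0.149 nF = 1.490×10^-10 F.
V = 926.1 V  (the unit combination reduces to kg·m²/(A·s³) = V)
926.1 V × (1 kV / 1000 V) = 0.9261 kV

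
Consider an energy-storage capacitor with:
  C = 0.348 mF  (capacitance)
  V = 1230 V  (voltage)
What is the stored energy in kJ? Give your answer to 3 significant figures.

Directly: E = ½CV².
C = 0.348 mF = 3.480×10^-4 F; V = 1230 V.
E = 263.2 J  (the unit combination reduces to kg·m²/s² = J)
263.2 J × (1 kJ / 1000 J) = 0.2632 kJ

0.263 kJ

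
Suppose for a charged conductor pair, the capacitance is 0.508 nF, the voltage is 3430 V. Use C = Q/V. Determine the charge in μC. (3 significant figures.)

Solving C = Q/V for Q: Q = CV.
C = 0.508 nF = 5.080×10^-10 F; V = 3430 V.
Q = 1.742×10^-6 C
1.742×10^-6 C × (1 μC / 1.000×10^-6 C) = 1.742 μC

1.74 μC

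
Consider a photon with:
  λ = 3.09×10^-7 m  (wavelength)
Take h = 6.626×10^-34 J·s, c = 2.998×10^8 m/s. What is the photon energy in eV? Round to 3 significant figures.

E is given directly by: E = hc/λ.
λ = 3.09×10^-7 m; h = 6.626×10^-34 J·s; c = 2.998×10^8 m/s.
E = 6.429×10^-19 J
6.429×10^-19 J × (1 eV / 1.602×10^-19 J) = 4.012 eV

4.01 eV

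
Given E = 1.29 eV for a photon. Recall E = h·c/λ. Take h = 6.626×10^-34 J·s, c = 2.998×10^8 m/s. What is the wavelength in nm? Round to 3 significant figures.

Solving E = h·c/λ for λ: λ = hc/E.
E = 1.29 eV = 2.067×10^-19 J; h = 6.626×10^-34 J·s; c = 2.998×10^8 m/s.
λ = 9.611×10^-7 m
9.611×10^-7 m × (1 nm / 1.000×10^-9 m) = 961.1 nm

961 nm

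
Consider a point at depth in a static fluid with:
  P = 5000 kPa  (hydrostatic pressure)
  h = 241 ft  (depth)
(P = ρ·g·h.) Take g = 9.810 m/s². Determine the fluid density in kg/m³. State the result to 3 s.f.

Solving P = ρ·g·h for ρ: ρ = P/(g·h).
P = 5000 kPa = 5.000×10^6 Pa; h = 241 ft = 73.46 m; g = 9.810 m/s².
ρ = 6939 kg/m³

6940 kg/m³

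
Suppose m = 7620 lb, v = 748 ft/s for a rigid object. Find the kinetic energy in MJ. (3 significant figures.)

89.8 MJ

KE is given directly by: KE = ½mv².
m = 7620 lb = 3456 kg; v = 748 ft/s = 228.0 m/s.
KE = 8.983×10^7 J
8.983×10^7 J × (1 MJ / 1.000×10^6 J) = 89.83 MJ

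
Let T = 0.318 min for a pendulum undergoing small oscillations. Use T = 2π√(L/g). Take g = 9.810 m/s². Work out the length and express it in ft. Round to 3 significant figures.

297 ft

Rearranging T = 2π√(L/g) for L: L = g·(T/2π)².
T = 0.318 min = 19.08 s; g = 9.810 m/s².
L = 90.46 m
90.46 m × (1 ft / 0.3048 m) = 296.8 ft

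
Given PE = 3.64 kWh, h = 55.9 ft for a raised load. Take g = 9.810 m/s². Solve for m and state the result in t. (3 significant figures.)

78.4 t

Solving PE = m·g·h for m: m = PE/(g·h).
PE = 3.64 kWh = 1.310×10^7 J; h = 55.9 ft = 17.04 m; g = 9.810 m/s².
m = 78399 kg
78399 kg × (1 t / 1000 kg) = 78.40 t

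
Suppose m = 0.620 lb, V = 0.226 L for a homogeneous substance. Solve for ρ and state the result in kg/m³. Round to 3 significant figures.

1240 kg/m³

ρ is given directly by: ρ = m/V.
m = 0.620 lb = 0.2812 kg; V = 0.226 L = 2.260×10^-4 m³.
ρ = 1244 kg/m³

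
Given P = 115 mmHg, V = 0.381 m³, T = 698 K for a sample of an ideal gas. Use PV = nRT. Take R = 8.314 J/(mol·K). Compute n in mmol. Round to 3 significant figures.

Rearranging: n = PV/(RT).
P = 115 mmHg = 15332 Pa; V = 0.381 m³; T = 698 K; R = 8.314 J/(mol·K).
n = 1.007 mol
1.007 mol × (1 mmol / 0.001000 mol) = 1007 mmol

1010 mmol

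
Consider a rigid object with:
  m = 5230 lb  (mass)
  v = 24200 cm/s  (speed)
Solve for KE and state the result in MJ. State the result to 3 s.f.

69.5 MJ

KE is given directly by: KE = ½mv².
m = 5230 lb = 2372 kg; v = 24200 cm/s = 242.0 m/s.
KE = 6.947×10^7 J  (the unit combination reduces to kg·m²/s² = J)
6.947×10^7 J × (1 MJ / 1.000×10^6 J) = 69.47 MJ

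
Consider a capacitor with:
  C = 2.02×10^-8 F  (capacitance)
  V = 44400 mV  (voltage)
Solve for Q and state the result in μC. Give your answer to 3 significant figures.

Solving C = Q/V for Q: Q = CV.
C = 2.02×10^-8 F; V = 44400 mV = 44.40 V.
Q = 8.969×10^-7 C
8.969×10^-7 C × (1 μC / 1.000×10^-6 C) = 0.8969 μC

0.897 μC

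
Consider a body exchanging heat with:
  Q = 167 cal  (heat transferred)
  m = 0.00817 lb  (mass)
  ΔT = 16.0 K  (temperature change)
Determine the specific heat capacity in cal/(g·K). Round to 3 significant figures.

Rearranging Q = m·c·ΔT for c: c = Q/(m·ΔT).
Q = 167 cal = 698.7 J; m = 0.00817 lb = 0.003706 kg; ΔT = 16.0 K.
c = 11784 J/(kg·K)
11784 J/(kg·K) × (1 cal/(g·K) / 4184 J/(kg·K)) = 2.816 cal/(g·K)

2.82 cal/(g·K)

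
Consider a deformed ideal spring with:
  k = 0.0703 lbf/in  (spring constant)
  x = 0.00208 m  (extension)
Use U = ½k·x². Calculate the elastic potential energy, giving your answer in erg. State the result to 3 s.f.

Directly: U = ½kx².
k = 0.0703 lbf/in = 12.31 N/m; x = 0.00208 m.
U = 2.663×10^-5 J
2.663×10^-5 J × (1 erg / 1.000×10^-7 J) = 266.3 erg

266 erg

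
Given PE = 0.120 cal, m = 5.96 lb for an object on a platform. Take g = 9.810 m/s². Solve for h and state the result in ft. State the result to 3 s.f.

Rearranging: h = PE/(m·g).
PE = 0.120 cal = 0.5021 J; m = 5.96 lb = 2.703 kg; g = 9.810 m/s².
h = 0.01893 m
0.01893 m × (1 ft / 0.3048 m) = 0.06211 ft

0.0621 ft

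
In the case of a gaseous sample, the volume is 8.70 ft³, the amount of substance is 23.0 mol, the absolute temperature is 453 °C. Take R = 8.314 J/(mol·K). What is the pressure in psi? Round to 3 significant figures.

81.7 psi

Directly: P = nRT/V.
V = 8.70 ft³ = 0.2464 m³; n = 23.0 mol; T = 453 °C = 726.1 K; R = 8.314 J/(mol·K).
P = 5.636×10^5 Pa  (the unit combination reduces to kg/(m·s²) = Pa)
5.636×10^5 Pa × (1 psi / 6895 Pa) = 81.75 psi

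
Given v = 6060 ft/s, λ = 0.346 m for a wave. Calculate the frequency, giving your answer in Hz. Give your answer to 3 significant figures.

Rearranging v = f·λ for f: f = v/λ.
v = 6060 ft/s = 1847 m/s; λ = 0.346 m.
f = 5338 Hz

5340 Hz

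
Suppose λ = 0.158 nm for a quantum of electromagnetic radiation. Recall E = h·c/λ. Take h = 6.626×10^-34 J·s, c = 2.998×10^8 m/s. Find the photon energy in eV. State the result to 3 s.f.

7850 eV

Directly: E = hc/λ.
λ = 0.158 nm = 1.580×10^-10 m; h = 6.626×10^-34 J·s; c = 2.998×10^8 m/s.
E = 1.257×10^-15 J
1.257×10^-15 J × (1 eV / 1.602×10^-19 J) = 7847 eV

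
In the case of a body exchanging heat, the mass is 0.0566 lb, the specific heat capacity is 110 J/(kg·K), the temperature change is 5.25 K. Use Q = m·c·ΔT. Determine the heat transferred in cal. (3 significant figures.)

3.54 cal

Directly: Q = mcΔT.
m = 0.0566 lb = 0.02567 kg; c = 110 J/(kg·K); ΔT = 5.25 K.
Q = 14.83 J  (the unit combination reduces to kg·m²/s² = J)
14.83 J × (1 cal / 4.184 J) = 3.544 cal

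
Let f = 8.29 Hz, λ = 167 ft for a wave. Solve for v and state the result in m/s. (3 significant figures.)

Directly: v = fλ.
f = 8.29 Hz; λ = 167 ft = 50.90 m.
v = 422.0 m/s

422 m/s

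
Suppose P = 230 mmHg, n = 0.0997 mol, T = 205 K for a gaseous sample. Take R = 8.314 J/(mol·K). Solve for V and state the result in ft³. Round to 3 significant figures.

0.196 ft³

Solving PV = nRT for V: V = nRT/P.
P = 230 mmHg = 30664 Pa; n = 0.0997 mol; T = 205 K; R = 8.314 J/(mol·K).
V = 0.005542 m³
0.005542 m³ × (1 ft³ / 0.02832 m³) = 0.1957 ft³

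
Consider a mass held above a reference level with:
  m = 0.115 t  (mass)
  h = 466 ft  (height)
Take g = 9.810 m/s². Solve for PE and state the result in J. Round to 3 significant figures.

Directly: PE = mgh.
m = 0.115 t = 115.0 kg; h = 466 ft = 142.0 m; g = 9.810 m/s².
PE = 1.602×10^5 J

1.60×10^5 J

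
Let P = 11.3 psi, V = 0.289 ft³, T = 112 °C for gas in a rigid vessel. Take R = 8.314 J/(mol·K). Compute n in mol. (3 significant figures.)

0.199 mol

Solving PV = nRT for n: n = PV/(RT).
P = 11.3 psi = 77911 Pa; V = 0.289 ft³ = 0.008184 m³; T = 112 °C = 385.1 K; R = 8.314 J/(mol·K).
n = 0.1991 mol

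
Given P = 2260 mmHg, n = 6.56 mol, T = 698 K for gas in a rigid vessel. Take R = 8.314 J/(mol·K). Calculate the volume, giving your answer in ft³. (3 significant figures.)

4.46 ft³

Rearranging: V = nRT/P.
P = 2260 mmHg = 3.013×10^5 Pa; n = 6.56 mol; T = 698 K; R = 8.314 J/(mol·K).
V = 0.1263 m³
0.1263 m³ × (1 ft³ / 0.02832 m³) = 4.462 ft³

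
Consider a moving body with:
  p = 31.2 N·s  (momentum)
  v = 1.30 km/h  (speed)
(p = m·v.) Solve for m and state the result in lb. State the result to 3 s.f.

Solving p = m·v for m: m = p/v.
p = 31.2 N·s = 31.20 kg·m/s; v = 1.30 km/h = 0.3611 m/s.
m = 86.40 kg
86.40 kg × (1 lb / 0.4536 kg) = 190.5 lb

190 lb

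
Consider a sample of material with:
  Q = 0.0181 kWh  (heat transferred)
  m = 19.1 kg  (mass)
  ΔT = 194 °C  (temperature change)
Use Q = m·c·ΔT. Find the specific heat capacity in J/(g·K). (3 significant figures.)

0.0176 J/(g·K)

Rearranging: c = Q/(m·ΔT).
Q = 0.0181 kWh = 65160 J; m = 19.1 kg; ΔT = 194 °C = 194.0 K.
c = 17.59 J/(kg·K)
17.59 J/(kg·K) × (1 J/(g·K) / 1000 J/(kg·K)) = 0.01759 J/(g·K)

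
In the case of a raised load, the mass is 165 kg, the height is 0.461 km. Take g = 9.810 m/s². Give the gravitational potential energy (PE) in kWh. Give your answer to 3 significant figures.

Directly: PE = mgh.
m = 165 kg; h = 0.461 km = 461.0 m; g = 9.810 m/s².
PE = 7.462×10^5 J
7.462×10^5 J × (1 kWh / 3.600×10^6 J) = 0.2073 kWh

0.207 kWh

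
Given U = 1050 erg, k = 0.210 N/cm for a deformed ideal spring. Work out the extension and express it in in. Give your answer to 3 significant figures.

Solving U = ½k·x² for x: x = √(2U/k).
U = 1050 erg = 1.050×10^-4 J; k = 0.210 N/cm = 21.00 N/m.
x = 0.003162 m
0.003162 m × (1 in / 0.02540 m) = 0.1245 in

0.124 in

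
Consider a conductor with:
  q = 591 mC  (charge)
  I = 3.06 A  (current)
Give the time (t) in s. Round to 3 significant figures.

Rearranging q = I·t for t: t = q/I.
q = 591 mC = 0.5910 C; I = 3.06 A.
t = 0.1931 s

0.193 s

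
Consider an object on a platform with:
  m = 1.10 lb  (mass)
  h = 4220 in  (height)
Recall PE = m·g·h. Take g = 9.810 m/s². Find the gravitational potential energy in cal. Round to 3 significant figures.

Directly: PE = mgh.
m = 1.10 lb = 0.4990 kg; h = 4220 in = 107.2 m; g = 9.810 m/s².
PE = 524.7 J
524.7 J × (1 cal / 4.184 J) = 125.4 cal

125 cal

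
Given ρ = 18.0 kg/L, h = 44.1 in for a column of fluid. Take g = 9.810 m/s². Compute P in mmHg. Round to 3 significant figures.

1480 mmHg

Directly: P = ρgh.
ρ = 18.0 kg/L = 18000 kg/m³; h = 44.1 in = 1.120 m; g = 9.810 m/s².
P = 1.978×10^5 Pa
1.978×10^5 Pa × (1 mmHg / 133.3 Pa) = 1484 mmHg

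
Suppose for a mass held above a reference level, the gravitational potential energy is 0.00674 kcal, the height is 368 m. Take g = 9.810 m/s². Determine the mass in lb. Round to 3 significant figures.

Rearranging PE = m·g·h for m: m = PE/(g·h).
PE = 0.00674 kcal = 28.20 J; h = 368 m; g = 9.810 m/s².
m = 0.007812 kg
0.007812 kg × (1 lb / 0.4536 kg) = 0.01722 lb

0.0172 lb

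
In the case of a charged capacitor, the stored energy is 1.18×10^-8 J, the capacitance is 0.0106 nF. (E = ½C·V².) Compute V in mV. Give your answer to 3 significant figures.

47200 mV

Rearranging E = ½C·V² for V: V = √(2E/C).
E = 1.18×10^-8 J; C = 0.0106 nF = 1.060×10^-11 F.
V = 47.18 V  (the unit combination reduces to kg·m²/(A·s³) = V)
47.18 V × (1 mV / 0.001000 V) = 47185 mV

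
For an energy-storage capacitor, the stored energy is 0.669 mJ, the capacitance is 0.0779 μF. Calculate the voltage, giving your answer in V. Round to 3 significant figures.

131 V

Solving E = ½C·V² for V: V = √(2E/C).
E = 0.669 mJ = 6.690×10^-4 J; C = 0.0779 μF = 7.790×10^-8 F.
V = 131.1 V  (the unit combination reduces to kg·m²/(A·s³) = V)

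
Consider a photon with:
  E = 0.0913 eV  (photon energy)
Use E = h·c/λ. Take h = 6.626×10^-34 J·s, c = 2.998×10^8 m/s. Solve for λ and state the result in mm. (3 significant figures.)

0.0136 mm

Rearranging E = h·c/λ for λ: λ = hc/E.
E = 0.0913 eV = 1.463×10^-20 J; h = 6.626×10^-34 J·s; c = 2.998×10^8 m/s.
λ = 1.358×10^-5 m
1.358×10^-5 m × (1 mm / 0.001000 m) = 0.01358 mm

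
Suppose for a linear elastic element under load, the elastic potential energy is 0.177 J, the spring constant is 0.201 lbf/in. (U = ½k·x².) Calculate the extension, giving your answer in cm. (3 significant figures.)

10.0 cm

Rearranging: x = √(2U/k).
U = 0.177 J; k = 0.201 lbf/in = 35.20 N/m.
x = 0.1003 m
0.1003 m × (1 cm / 0.01000 m) = 10.03 cm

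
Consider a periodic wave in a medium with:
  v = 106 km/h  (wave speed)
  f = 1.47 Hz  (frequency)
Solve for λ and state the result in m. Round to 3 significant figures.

Rearranging v = f·λ for λ: λ = v/f.
v = 106 km/h = 29.44 m/s; f = 1.47 Hz.
λ = 20.03 m

20.0 m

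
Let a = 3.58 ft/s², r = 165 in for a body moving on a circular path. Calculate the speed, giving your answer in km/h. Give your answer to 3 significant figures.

7.70 km/h

Solving a = v²/r for v: v = √(a·r).
a = 3.58 ft/s² = 1.091 m/s²; r = 165 in = 4.191 m.
v = 2.138 m/s
2.138 m/s × (1 km/h / 0.2778 m/s) = 7.699 km/h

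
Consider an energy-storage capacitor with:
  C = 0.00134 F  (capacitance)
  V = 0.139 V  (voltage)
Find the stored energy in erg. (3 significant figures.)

129 erg

Directly: E = ½CV².
C = 0.00134 F; V = 0.139 V.
E = 1.295×10^-5 J  (the unit combination reduces to kg·m²/s² = J)
1.295×10^-5 J × (1 erg / 1.000×10^-7 J) = 129.5 erg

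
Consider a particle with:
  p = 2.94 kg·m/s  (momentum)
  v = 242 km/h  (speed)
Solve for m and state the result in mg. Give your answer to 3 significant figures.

Solving p = m·v for m: m = p/v.
p = 2.94 kg·m/s; v = 242 km/h = 67.22 m/s.
m = 0.04374 kg
0.04374 kg × (1 mg / 1.000×10^-6 kg) = 43736 mg

43700 mg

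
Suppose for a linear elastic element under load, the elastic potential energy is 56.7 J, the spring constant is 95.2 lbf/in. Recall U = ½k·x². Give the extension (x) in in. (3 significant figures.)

Solving U = ½k·x² for x: x = √(2U/k).
U = 56.7 J; k = 95.2 lbf/in = 16672 N/m.
x = 0.08247 m
0.08247 m × (1 in / 0.02540 m) = 3.247 in

3.25 in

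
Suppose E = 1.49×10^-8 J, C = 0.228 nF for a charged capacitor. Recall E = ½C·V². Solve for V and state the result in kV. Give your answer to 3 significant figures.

Rearranging: V = √(2E/C).
E = 1.49×10^-8 J; C = 0.228 nF = 2.280×10^-10 F.
V = 11.43 V  (the unit combination reduces to kg·m²/(A·s³) = V)
11.43 V × (1 kV / 1000 V) = 0.01143 kV

0.0114 kV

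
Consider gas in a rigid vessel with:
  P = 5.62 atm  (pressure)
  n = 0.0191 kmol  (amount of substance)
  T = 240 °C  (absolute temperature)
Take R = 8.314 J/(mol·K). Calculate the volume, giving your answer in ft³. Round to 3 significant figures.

From the ideal-gas law: V = nRT/P.
P = 5.62 atm = 5.694×10^5 Pa; n = 0.0191 kmol = 19.10 mol; T = 240 °C = 513.1 K; R = 8.314 J/(mol·K).
V = 0.1431 m³
0.1431 m³ × (1 ft³ / 0.02832 m³) = 5.053 ft³

5.05 ft³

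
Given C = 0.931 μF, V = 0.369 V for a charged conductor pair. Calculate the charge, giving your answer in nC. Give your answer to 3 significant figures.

344 nC

Rearranging: Q = CV.
C = 0.931 μF = 9.310×10^-7 F; V = 0.369 V.
Q = 3.435×10^-7 C  (the unit combination reduces to A·s = C)
3.435×10^-7 C × (1 nC / 1.000×10^-9 C) = 343.5 nC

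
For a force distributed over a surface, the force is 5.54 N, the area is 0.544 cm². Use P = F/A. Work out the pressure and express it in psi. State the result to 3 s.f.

P is given directly by: P = F/A.
F = 5.54 N; A = 0.544 cm² = 5.440×10^-5 m².
P = 1.018×10^5 Pa  (the unit combination reduces to kg/(m·s²) = Pa)
1.018×10^5 Pa × (1 psi / 6895 Pa) = 14.77 psi

14.8 psi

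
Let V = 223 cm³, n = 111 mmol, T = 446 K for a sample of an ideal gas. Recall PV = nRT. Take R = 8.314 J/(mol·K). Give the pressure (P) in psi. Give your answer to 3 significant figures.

268 psi

From the ideal-gas law: P = nRT/V.
V = 223 cm³ = 2.230×10^-4 m³; n = 111 mmol = 0.1110 mol; T = 446 K; R = 8.314 J/(mol·K).
P = 1.846×10^6 Pa
1.846×10^6 Pa × (1 psi / 6895 Pa) = 267.7 psi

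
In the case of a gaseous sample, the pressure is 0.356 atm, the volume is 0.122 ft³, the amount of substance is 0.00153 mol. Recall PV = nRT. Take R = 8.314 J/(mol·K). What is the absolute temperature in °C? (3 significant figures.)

9520 °C

From the ideal-gas law: T = PV/(nR).
P = 0.356 atm = 36072 Pa; V = 0.122 ft³ = 0.003455 m³; n = 0.00153 mol; R = 8.314 J/(mol·K).
T = 9796 K
9796 K − 273.15 = 9523 °C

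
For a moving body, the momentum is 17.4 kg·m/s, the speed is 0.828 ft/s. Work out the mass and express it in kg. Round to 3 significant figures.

68.9 kg

Rearranging: m = p/v.
p = 17.4 kg·m/s; v = 0.828 ft/s = 0.2524 m/s.
m = 68.95 kg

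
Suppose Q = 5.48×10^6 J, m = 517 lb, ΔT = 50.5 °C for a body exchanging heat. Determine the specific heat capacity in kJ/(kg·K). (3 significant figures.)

0.463 kJ/(kg·K)

Rearranging Q = m·c·ΔT for c: c = Q/(m·ΔT).
Q = 5.48×10^6 J; m = 517 lb = 234.5 kg; ΔT = 50.5 °C = 50.50 K.
c = 462.7 J/(kg·K)
462.7 J/(kg·K) × (1 kJ/(kg·K) / 1000 J/(kg·K)) = 0.4627 kJ/(kg·K)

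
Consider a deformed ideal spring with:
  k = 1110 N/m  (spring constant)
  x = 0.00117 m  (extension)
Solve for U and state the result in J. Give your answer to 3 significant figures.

7.60×10^-4 J

Directly: U = ½kx².
k = 1110 N/m; x = 0.00117 m.
U = 7.597×10^-4 J  (the unit combination reduces to kg·m²/s² = J)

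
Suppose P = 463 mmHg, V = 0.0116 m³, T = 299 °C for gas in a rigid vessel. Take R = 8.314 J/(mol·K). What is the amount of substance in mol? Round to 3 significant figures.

From the ideal-gas law: n = PV/(RT).
P = 463 mmHg = 61728 Pa; V = 0.0116 m³; T = 299 °C = 572.1 K; R = 8.314 J/(mol·K).
n = 0.1505 mol

0.151 mol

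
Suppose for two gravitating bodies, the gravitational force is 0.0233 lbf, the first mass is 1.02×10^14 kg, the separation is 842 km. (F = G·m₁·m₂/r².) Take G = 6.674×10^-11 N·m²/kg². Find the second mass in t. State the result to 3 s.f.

10800 t

From Newton's law of gravitation: m₂ = F·r²/(G·m₁).
F = 0.0233 lbf = 0.1036 N; m₁ = 1.02×10^14 kg; r = 842 km = 8.420×10^5 m; G = 6.674×10^-11 N·m²/kg².
m₂ = 1.079×10^7 kg
1.079×10^7 kg × (1 t / 1000 kg) = 10794 t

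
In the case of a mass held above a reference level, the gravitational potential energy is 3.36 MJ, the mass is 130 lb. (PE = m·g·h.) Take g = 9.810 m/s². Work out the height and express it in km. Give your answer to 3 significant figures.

5.81 km

Solving PE = m·g·h for h: h = PE/(m·g).
PE = 3.36 MJ = 3.360×10^6 J; m = 130 lb = 58.97 kg; g = 9.810 m/s².
h = 5808 m
5808 m × (1 km / 1000 m) = 5.808 km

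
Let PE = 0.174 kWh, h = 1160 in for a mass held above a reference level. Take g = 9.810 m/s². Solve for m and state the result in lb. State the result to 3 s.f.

4780 lb

Solving PE = m·g·h for m: m = PE/(g·h).
PE = 0.174 kWh = 6.264×10^5 J; h = 1160 in = 29.46 m; g = 9.810 m/s².
m = 2167 kg
2167 kg × (1 lb / 0.4536 kg) = 4778 lb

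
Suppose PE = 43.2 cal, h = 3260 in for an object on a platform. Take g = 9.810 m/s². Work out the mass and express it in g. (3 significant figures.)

223 g

Solving PE = m·g·h for m: m = PE/(g·h).
PE = 43.2 cal = 180.7 J; h = 3260 in = 82.80 m; g = 9.810 m/s².
m = 0.2225 kg
0.2225 kg × (1 g / 0.001000 kg) = 222.5 g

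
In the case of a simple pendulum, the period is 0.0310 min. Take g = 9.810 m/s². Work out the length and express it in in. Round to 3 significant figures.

Rearranging: L = g·(T/2π)².
T = 0.0310 min = 1.860 s; g = 9.810 m/s².
L = 0.8597 m
0.8597 m × (1 in / 0.02540 m) = 33.85 in

33.8 in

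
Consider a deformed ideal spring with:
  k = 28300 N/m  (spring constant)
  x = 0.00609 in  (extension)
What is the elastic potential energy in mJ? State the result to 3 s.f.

0.339 mJ

U is given directly by: U = ½kx².
k = 28300 N/m; x = 0.00609 in = 1.547×10^-4 m.
U = 3.386×10^-4 J  (the unit combination reduces to kg·m²/s² = J)
3.386×10^-4 J × (1 mJ / 0.001000 J) = 0.3386 mJ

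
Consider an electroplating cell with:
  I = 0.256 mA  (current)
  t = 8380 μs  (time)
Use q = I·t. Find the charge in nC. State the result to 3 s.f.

2150 nC

q is given directly by: q = It.
I = 0.256 mA = 2.560×10^-4 A; t = 8380 μs = 0.008380 s.
q = 2.145×10^-6 C
2.145×10^-6 C × (1 nC / 1.000×10^-9 C) = 2145 nC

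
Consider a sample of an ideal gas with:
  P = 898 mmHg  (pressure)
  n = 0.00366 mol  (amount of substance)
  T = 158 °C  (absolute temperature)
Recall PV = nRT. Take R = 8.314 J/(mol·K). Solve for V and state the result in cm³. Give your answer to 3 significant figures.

From the ideal-gas law: V = nRT/P.
P = 898 mmHg = 1.197×10^5 Pa; n = 0.00366 mol; T = 158 °C = 431.1 K; R = 8.314 J/(mol·K).
V = 1.096×10^-4 m³
1.096×10^-4 m³ × (1 cm³ / 1.000×10^-6 m³) = 109.6 cm³

110 cm³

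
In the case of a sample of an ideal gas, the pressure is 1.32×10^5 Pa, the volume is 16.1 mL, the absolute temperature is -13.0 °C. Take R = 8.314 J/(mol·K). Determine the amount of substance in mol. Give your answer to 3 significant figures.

9.83×10^-4 mol

From the ideal-gas law: n = PV/(RT).
P = 1.32×10^5 Pa; V = 16.1 mL = 1.610×10^-5 m³; T = -13.0 °C = 260.1 K; R = 8.314 J/(mol·K).
n = 9.826×10^-4 mol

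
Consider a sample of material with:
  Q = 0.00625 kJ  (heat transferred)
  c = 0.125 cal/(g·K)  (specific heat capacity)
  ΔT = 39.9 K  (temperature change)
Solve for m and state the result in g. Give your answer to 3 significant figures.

Rearranging Q = m·c·ΔT for m: m = Q/(c·ΔT).
Q = 0.00625 kJ = 6.250 J; c = 0.125 cal/(g·K) = 523.0 J/(kg·K); ΔT = 39.9 K.
m = 2.995×10^-4 kg
2.995×10^-4 kg × (1 g / 0.001000 kg) = 0.2995 g

0.300 g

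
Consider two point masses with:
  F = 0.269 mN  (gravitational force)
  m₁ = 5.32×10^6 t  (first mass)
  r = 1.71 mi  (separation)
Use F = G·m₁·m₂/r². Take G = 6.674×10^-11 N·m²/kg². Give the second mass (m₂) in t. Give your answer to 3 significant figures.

Solving F = G·m₁·m₂/r² for m₂: m₂ = F·r²/(G·m₁).
F = 0.269 mN = 2.690×10^-4 N; m₁ = 5.32×10^6 t = 5.320×10^9 kg; r = 1.71 mi = 2752 m; G = 6.674×10^-11 N·m²/kg².
m₂ = 5738 kg
5738 kg × (1 t / 1000 kg) = 5.738 t

5.74 t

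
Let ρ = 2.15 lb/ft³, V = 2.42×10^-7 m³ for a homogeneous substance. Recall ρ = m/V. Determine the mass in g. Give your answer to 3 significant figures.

0.00833 g

Solving ρ = m/V for m: m = ρV.
ρ = 2.15 lb/ft³ = 34.44 kg/m³; V = 2.42×10^-7 m³.
m = 8.334×10^-6 kg
8.334×10^-6 kg × (1 g / 0.001000 kg) = 0.008334 g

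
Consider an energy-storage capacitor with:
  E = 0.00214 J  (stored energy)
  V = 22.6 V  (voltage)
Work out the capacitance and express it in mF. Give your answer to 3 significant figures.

Rearranging: C = 2E/V².
E = 0.00214 J; V = 22.6 V.
C = 8.380×10^-6 F
8.380×10^-6 F × (1 mF / 0.001000 F) = 0.008380 mF

0.00838 mF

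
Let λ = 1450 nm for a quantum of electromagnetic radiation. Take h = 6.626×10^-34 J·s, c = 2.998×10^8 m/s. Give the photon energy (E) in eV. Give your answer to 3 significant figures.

0.855 eV

E is given directly by: E = hc/λ.
λ = 1450 nm = 1.450×10^-6 m; h = 6.626×10^-34 J·s; c = 2.998×10^8 m/s.
E = 1.370×10^-19 J
1.370×10^-19 J × (1 eV / 1.602×10^-19 J) = 0.8551 eV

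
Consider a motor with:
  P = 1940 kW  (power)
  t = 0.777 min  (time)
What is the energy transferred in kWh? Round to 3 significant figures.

25.1 kWh

Rearranging: W = P·t.
P = 1940 kW = 1.940×10^6 W; t = 0.777 min = 46.62 s.
W = 9.044×10^7 J
9.044×10^7 J × (1 kWh / 3.600×10^6 J) = 25.12 kWh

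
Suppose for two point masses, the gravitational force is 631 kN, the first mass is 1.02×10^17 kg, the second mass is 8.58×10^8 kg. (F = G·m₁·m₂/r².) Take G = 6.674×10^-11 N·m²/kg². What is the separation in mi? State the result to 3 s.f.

From Newton's law of gravitation: r = √(G·m₁m₂/F).
F = 631 kN = 6.310×10^5 N; m₁ = 1.02×10^17 kg; m₂ = 8.58×10^8 kg; G = 6.674×10^-11 N·m²/kg².
r = 96210 m
96210 m × (1 mi / 1609 m) = 59.78 mi

59.8 mi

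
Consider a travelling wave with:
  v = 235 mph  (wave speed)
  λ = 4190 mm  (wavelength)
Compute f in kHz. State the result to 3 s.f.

Solving v = f·λ for f: f = v/λ.
v = 235 mph = 105.1 m/s; λ = 4190 mm = 4.190 m.
f = 25.07 Hz
25.07 Hz × (1 kHz / 1000 Hz) = 0.02507 kHz

0.0251 kHz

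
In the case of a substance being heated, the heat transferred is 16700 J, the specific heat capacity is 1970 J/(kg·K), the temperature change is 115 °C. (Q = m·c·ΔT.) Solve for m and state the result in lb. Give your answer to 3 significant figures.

0.163 lb

Rearranging: m = Q/(c·ΔT).
Q = 16700 J; c = 1970 J/(kg·K); ΔT = 115 °C = 115.0 K.
m = 0.07371 kg
0.07371 kg × (1 lb / 0.4536 kg) = 0.1625 lb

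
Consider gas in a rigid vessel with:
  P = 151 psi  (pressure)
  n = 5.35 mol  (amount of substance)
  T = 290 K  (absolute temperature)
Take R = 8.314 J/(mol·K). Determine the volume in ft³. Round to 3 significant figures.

0.438 ft³

Rearranging PV = nRT for V: V = nRT/P.
P = 151 psi = 1.041×10^6 Pa; n = 5.35 mol; T = 290 K; R = 8.314 J/(mol·K).
V = 0.01239 m³
0.01239 m³ × (1 ft³ / 0.02832 m³) = 0.4375 ft³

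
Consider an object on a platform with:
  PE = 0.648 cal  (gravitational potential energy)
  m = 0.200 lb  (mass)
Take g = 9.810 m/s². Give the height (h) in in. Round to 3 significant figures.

Rearranging PE = m·g·h for h: h = PE/(m·g).
PE = 0.648 cal = 2.711 J; m = 0.200 lb = 0.09072 kg; g = 9.810 m/s².
h = 3.047 m
3.047 m × (1 in / 0.02540 m) = 119.9 in

120 in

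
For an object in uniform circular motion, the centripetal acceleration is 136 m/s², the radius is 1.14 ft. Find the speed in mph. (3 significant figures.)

Rearranging: v = √(a·r).
a = 136 m/s²; r = 1.14 ft = 0.3475 m.
v = 6.874 m/s
6.874 m/s × (1 mph / 0.4470 m/s) = 15.38 mph

15.4 mph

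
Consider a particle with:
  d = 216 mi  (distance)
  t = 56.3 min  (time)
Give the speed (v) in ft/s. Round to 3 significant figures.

Directly: v = d/t.
d = 216 mi = 3.476×10^5 m; t = 56.3 min = 3378 s.
v = 102.9 m/s
102.9 m/s × (1 ft/s / 0.3048 m/s) = 337.6 ft/s

338 ft/s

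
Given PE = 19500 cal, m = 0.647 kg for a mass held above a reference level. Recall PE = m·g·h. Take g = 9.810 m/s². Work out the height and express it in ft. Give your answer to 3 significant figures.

42200 ft

Solving PE = m·g·h for h: h = PE/(m·g).
PE = 19500 cal = 81588 J; m = 0.647 kg; g = 9.810 m/s².
h = 12854 m
12854 m × (1 ft / 0.3048 m) = 42173 ft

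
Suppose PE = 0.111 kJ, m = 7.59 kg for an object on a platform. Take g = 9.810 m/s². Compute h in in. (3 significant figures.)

58.7 in

Solving PE = m·g·h for h: h = PE/(m·g).
PE = 0.111 kJ = 111.0 J; m = 7.59 kg; g = 9.810 m/s².
h = 1.491 m
1.491 m × (1 in / 0.02540 m) = 58.69 in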